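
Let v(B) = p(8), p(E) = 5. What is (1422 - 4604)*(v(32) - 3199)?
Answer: 10163308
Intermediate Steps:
v(B) = 5
(1422 - 4604)*(v(32) - 3199) = (1422 - 4604)*(5 - 3199) = -3182*(-3194) = 10163308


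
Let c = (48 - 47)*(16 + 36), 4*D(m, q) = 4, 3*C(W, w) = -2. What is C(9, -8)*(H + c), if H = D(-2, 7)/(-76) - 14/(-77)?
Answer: -43613/1254 ≈ -34.779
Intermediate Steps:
C(W, w) = -⅔ (C(W, w) = (⅓)*(-2) = -⅔)
D(m, q) = 1 (D(m, q) = (¼)*4 = 1)
H = 141/836 (H = 1/(-76) - 14/(-77) = 1*(-1/76) - 14*(-1/77) = -1/76 + 2/11 = 141/836 ≈ 0.16866)
c = 52 (c = 1*52 = 52)
C(9, -8)*(H + c) = -2*(141/836 + 52)/3 = -⅔*43613/836 = -43613/1254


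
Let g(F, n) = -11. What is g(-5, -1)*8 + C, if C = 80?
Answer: -8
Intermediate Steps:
g(-5, -1)*8 + C = -11*8 + 80 = -88 + 80 = -8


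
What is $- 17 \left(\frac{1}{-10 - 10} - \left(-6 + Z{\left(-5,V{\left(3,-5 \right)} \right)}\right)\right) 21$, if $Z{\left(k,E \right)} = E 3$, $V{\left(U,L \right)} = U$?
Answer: $\frac{21777}{20} \approx 1088.8$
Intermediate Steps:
$Z{\left(k,E \right)} = 3 E$
$- 17 \left(\frac{1}{-10 - 10} - \left(-6 + Z{\left(-5,V{\left(3,-5 \right)} \right)}\right)\right) 21 = - 17 \left(\frac{1}{-10 - 10} + \left(6 - 3 \cdot 3\right)\right) 21 = - 17 \left(\frac{1}{-20} + \left(6 - 9\right)\right) 21 = - 17 \left(- \frac{1}{20} + \left(6 - 9\right)\right) 21 = - 17 \left(- \frac{1}{20} - 3\right) 21 = \left(-17\right) \left(- \frac{61}{20}\right) 21 = \frac{1037}{20} \cdot 21 = \frac{21777}{20}$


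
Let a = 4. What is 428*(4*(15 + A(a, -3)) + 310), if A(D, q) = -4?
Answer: 151512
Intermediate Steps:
428*(4*(15 + A(a, -3)) + 310) = 428*(4*(15 - 4) + 310) = 428*(4*11 + 310) = 428*(44 + 310) = 428*354 = 151512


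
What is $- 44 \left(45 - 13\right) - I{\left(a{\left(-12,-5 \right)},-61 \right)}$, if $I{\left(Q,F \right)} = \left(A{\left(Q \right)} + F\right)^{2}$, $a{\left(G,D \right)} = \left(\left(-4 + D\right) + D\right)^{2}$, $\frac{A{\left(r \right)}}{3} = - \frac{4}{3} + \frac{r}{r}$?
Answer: $-5252$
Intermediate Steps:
$A{\left(r \right)} = -1$ ($A{\left(r \right)} = 3 \left(- \frac{4}{3} + \frac{r}{r}\right) = 3 \left(\left(-4\right) \frac{1}{3} + 1\right) = 3 \left(- \frac{4}{3} + 1\right) = 3 \left(- \frac{1}{3}\right) = -1$)
$a{\left(G,D \right)} = \left(-4 + 2 D\right)^{2}$
$I{\left(Q,F \right)} = \left(-1 + F\right)^{2}$
$- 44 \left(45 - 13\right) - I{\left(a{\left(-12,-5 \right)},-61 \right)} = - 44 \left(45 - 13\right) - \left(-1 - 61\right)^{2} = \left(-44\right) 32 - \left(-62\right)^{2} = -1408 - 3844 = -5252$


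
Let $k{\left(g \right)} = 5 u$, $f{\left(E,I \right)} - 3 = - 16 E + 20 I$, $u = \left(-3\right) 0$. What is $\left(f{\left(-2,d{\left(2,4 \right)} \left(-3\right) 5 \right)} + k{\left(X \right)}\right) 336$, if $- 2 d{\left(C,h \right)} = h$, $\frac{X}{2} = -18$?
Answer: $213360$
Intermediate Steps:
$X = -36$ ($X = 2 \left(-18\right) = -36$)
$d{\left(C,h \right)} = - \frac{h}{2}$
$u = 0$
$f{\left(E,I \right)} = 3 - 16 E + 20 I$ ($f{\left(E,I \right)} = 3 - \left(- 20 I + 16 E\right) = 3 - 16 E + 20 I$)
$k{\left(g \right)} = 0$ ($k{\left(g \right)} = 5 \cdot 0 = 0$)
$\left(f{\left(-2,d{\left(2,4 \right)} \left(-3\right) 5 \right)} + k{\left(X \right)}\right) 336 = \left(\left(3 - -32 + 20 \left(- \frac{1}{2}\right) 4 \left(-3\right) 5\right) + 0\right) 336 = \left(\left(3 + 32 + 20 \left(-2\right) \left(-3\right) 5\right) + 0\right) 336 = \left(\left(3 + 32 + 20 \cdot 6 \cdot 5\right) + 0\right) 336 = \left(\left(3 + 32 + 20 \cdot 30\right) + 0\right) 336 = \left(\left(3 + 32 + 600\right) + 0\right) 336 = \left(635 + 0\right) 336 = 635 \cdot 336 = 213360$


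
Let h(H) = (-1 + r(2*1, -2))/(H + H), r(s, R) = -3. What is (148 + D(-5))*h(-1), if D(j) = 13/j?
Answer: 1454/5 ≈ 290.80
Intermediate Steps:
h(H) = -2/H (h(H) = (-1 - 3)/(H + H) = -4*1/(2*H) = -2/H)
(148 + D(-5))*h(-1) = (148 + 13/(-5))*(-2/(-1)) = (148 + 13*(-⅕))*(-2*(-1)) = (148 - 13/5)*2 = (727/5)*2 = 1454/5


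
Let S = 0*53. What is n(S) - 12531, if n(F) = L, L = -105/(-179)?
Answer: -2242944/179 ≈ -12530.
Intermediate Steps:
S = 0
L = 105/179 (L = -105*(-1/179) = 105/179 ≈ 0.58659)
n(F) = 105/179
n(S) - 12531 = 105/179 - 12531 = -2242944/179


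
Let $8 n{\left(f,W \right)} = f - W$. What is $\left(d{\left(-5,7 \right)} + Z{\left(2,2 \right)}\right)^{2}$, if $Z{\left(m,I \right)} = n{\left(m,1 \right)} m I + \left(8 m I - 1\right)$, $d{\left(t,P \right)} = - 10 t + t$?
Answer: $\frac{23409}{4} \approx 5852.3$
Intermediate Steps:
$d{\left(t,P \right)} = - 9 t$
$n{\left(f,W \right)} = - \frac{W}{8} + \frac{f}{8}$ ($n{\left(f,W \right)} = \frac{f - W}{8} = - \frac{W}{8} + \frac{f}{8}$)
$Z{\left(m,I \right)} = -1 + 8 I m + I m \left(- \frac{1}{8} + \frac{m}{8}\right)$ ($Z{\left(m,I \right)} = \left(\left(- \frac{1}{8}\right) 1 + \frac{m}{8}\right) m I + \left(8 m I - 1\right) = \left(- \frac{1}{8} + \frac{m}{8}\right) m I + \left(8 I m - 1\right) = m \left(- \frac{1}{8} + \frac{m}{8}\right) I + \left(-1 + 8 I m\right) = I m \left(- \frac{1}{8} + \frac{m}{8}\right) + \left(-1 + 8 I m\right) = -1 + 8 I m + I m \left(- \frac{1}{8} + \frac{m}{8}\right)$)
$\left(d{\left(-5,7 \right)} + Z{\left(2,2 \right)}\right)^{2} = \left(\left(-9\right) \left(-5\right) + \left(-1 + \frac{1}{8} \cdot 2 \cdot 2^{2} + \frac{63}{8} \cdot 2 \cdot 2\right)\right)^{2} = \left(45 + \left(-1 + \frac{1}{8} \cdot 2 \cdot 4 + \frac{63}{2}\right)\right)^{2} = \left(45 + \left(-1 + 1 + \frac{63}{2}\right)\right)^{2} = \left(45 + \frac{63}{2}\right)^{2} = \left(\frac{153}{2}\right)^{2} = \frac{23409}{4}$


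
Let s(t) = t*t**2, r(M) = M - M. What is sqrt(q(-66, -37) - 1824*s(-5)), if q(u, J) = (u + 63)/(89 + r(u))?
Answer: sqrt(1805987733)/89 ≈ 477.49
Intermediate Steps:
r(M) = 0
q(u, J) = 63/89 + u/89 (q(u, J) = (u + 63)/(89 + 0) = (63 + u)/89 = (63 + u)*(1/89) = 63/89 + u/89)
s(t) = t**3
sqrt(q(-66, -37) - 1824*s(-5)) = sqrt((63/89 + (1/89)*(-66)) - 1824*(-5)**3) = sqrt((63/89 - 66/89) - 1824*(-125)) = sqrt(-3/89 + 228000) = sqrt(20291997/89) = sqrt(1805987733)/89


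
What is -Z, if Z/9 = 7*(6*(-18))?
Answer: 6804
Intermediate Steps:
Z = -6804 (Z = 9*(7*(6*(-18))) = 9*(7*(-108)) = 9*(-756) = -6804)
-Z = -1*(-6804) = 6804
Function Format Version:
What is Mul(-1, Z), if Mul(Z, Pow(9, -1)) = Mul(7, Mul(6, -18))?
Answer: 6804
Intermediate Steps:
Z = -6804 (Z = Mul(9, Mul(7, Mul(6, -18))) = Mul(9, Mul(7, -108)) = Mul(9, -756) = -6804)
Mul(-1, Z) = Mul(-1, -6804) = 6804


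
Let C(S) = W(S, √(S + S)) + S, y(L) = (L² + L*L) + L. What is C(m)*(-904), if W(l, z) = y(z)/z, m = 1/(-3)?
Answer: -1808/3 - 1808*I*√6/3 ≈ -602.67 - 1476.2*I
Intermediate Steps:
y(L) = L + 2*L² (y(L) = (L² + L²) + L = 2*L² + L = L + 2*L²)
m = -⅓ ≈ -0.33333
W(l, z) = 1 + 2*z (W(l, z) = (z*(1 + 2*z))/z = 1 + 2*z)
C(S) = 1 + S + 2*√2*√S (C(S) = (1 + 2*√(S + S)) + S = (1 + 2*√(2*S)) + S = (1 + 2*(√2*√S)) + S = (1 + 2*√2*√S) + S = 1 + S + 2*√2*√S)
C(m)*(-904) = (1 - ⅓ + 2*√2*√(-⅓))*(-904) = (1 - ⅓ + 2*√2*(I*√3/3))*(-904) = (1 - ⅓ + 2*I*√6/3)*(-904) = (⅔ + 2*I*√6/3)*(-904) = -1808/3 - 1808*I*√6/3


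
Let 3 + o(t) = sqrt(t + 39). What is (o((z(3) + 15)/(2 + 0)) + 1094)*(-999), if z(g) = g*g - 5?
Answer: -1089909 - 999*sqrt(194)/2 ≈ -1.0969e+6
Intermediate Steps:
z(g) = -5 + g**2 (z(g) = g**2 - 5 = -5 + g**2)
o(t) = -3 + sqrt(39 + t) (o(t) = -3 + sqrt(t + 39) = -3 + sqrt(39 + t))
(o((z(3) + 15)/(2 + 0)) + 1094)*(-999) = ((-3 + sqrt(39 + ((-5 + 3**2) + 15)/(2 + 0))) + 1094)*(-999) = ((-3 + sqrt(39 + ((-5 + 9) + 15)/2)) + 1094)*(-999) = ((-3 + sqrt(39 + (4 + 15)*(1/2))) + 1094)*(-999) = ((-3 + sqrt(39 + 19*(1/2))) + 1094)*(-999) = ((-3 + sqrt(39 + 19/2)) + 1094)*(-999) = ((-3 + sqrt(97/2)) + 1094)*(-999) = ((-3 + sqrt(194)/2) + 1094)*(-999) = (1091 + sqrt(194)/2)*(-999) = -1089909 - 999*sqrt(194)/2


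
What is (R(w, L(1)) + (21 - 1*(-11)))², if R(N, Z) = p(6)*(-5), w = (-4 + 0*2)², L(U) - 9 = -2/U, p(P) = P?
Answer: 4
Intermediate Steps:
L(U) = 9 - 2/U
w = 16 (w = (-4 + 0)² = (-4)² = 16)
R(N, Z) = -30 (R(N, Z) = 6*(-5) = -30)
(R(w, L(1)) + (21 - 1*(-11)))² = (-30 + (21 - 1*(-11)))² = (-30 + (21 + 11))² = (-30 + 32)² = 2² = 4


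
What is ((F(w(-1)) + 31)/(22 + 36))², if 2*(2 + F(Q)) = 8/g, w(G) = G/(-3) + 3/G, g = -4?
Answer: 196/841 ≈ 0.23306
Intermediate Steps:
w(G) = 3/G - G/3 (w(G) = G*(-⅓) + 3/G = -G/3 + 3/G = 3/G - G/3)
F(Q) = -3 (F(Q) = -2 + (8/(-4))/2 = -2 + (8*(-¼))/2 = -2 + (½)*(-2) = -2 - 1 = -3)
((F(w(-1)) + 31)/(22 + 36))² = ((-3 + 31)/(22 + 36))² = (28/58)² = (28*(1/58))² = (14/29)² = 196/841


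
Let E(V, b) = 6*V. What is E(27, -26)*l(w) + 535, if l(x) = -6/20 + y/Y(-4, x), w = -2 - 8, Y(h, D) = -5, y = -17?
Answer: 5186/5 ≈ 1037.2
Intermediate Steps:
w = -10
l(x) = 31/10 (l(x) = -6/20 - 17/(-5) = -6*1/20 - 17*(-1/5) = -3/10 + 17/5 = 31/10)
E(27, -26)*l(w) + 535 = (6*27)*(31/10) + 535 = 162*(31/10) + 535 = 2511/5 + 535 = 5186/5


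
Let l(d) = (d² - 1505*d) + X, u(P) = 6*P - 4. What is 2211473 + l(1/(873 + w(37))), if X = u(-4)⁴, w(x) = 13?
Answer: 2218498627055/784996 ≈ 2.8261e+6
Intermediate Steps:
u(P) = -4 + 6*P
X = 614656 (X = (-4 + 6*(-4))⁴ = (-4 - 24)⁴ = (-28)⁴ = 614656)
l(d) = 614656 + d² - 1505*d (l(d) = (d² - 1505*d) + 614656 = 614656 + d² - 1505*d)
2211473 + l(1/(873 + w(37))) = 2211473 + (614656 + (1/(873 + 13))² - 1505/(873 + 13)) = 2211473 + (614656 + (1/886)² - 1505/886) = 2211473 + (614656 + (1/886)² - 1505*1/886) = 2211473 + (614656 + 1/784996 - 1505/886) = 2211473 + 482501167947/784996 = 2218498627055/784996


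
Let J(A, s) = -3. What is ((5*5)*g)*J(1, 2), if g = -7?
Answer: 525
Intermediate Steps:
((5*5)*g)*J(1, 2) = ((5*5)*(-7))*(-3) = (25*(-7))*(-3) = -175*(-3) = 525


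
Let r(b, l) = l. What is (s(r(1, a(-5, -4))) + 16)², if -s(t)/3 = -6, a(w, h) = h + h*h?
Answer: 1156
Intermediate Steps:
a(w, h) = h + h²
s(t) = 18 (s(t) = -3*(-6) = 18)
(s(r(1, a(-5, -4))) + 16)² = (18 + 16)² = 34² = 1156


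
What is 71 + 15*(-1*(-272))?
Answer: 4151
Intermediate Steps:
71 + 15*(-1*(-272)) = 71 + 15*272 = 71 + 4080 = 4151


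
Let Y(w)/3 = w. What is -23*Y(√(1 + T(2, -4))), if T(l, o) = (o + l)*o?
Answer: -207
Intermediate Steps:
T(l, o) = o*(l + o) (T(l, o) = (l + o)*o = o*(l + o))
Y(w) = 3*w
-23*Y(√(1 + T(2, -4))) = -69*√(1 - 4*(2 - 4)) = -69*√(1 - 4*(-2)) = -69*√(1 + 8) = -69*√9 = -69*3 = -23*9 = -207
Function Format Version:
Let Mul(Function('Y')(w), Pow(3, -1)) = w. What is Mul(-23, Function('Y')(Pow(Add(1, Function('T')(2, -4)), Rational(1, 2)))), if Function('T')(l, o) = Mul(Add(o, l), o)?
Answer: -207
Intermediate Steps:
Function('T')(l, o) = Mul(o, Add(l, o)) (Function('T')(l, o) = Mul(Add(l, o), o) = Mul(o, Add(l, o)))
Function('Y')(w) = Mul(3, w)
Mul(-23, Function('Y')(Pow(Add(1, Function('T')(2, -4)), Rational(1, 2)))) = Mul(-23, Mul(3, Pow(Add(1, Mul(-4, Add(2, -4))), Rational(1, 2)))) = Mul(-23, Mul(3, Pow(Add(1, Mul(-4, -2)), Rational(1, 2)))) = Mul(-23, Mul(3, Pow(Add(1, 8), Rational(1, 2)))) = Mul(-23, Mul(3, Pow(9, Rational(1, 2)))) = Mul(-23, Mul(3, 3)) = Mul(-23, 9) = -207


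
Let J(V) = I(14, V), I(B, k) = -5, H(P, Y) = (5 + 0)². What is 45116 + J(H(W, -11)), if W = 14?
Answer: 45111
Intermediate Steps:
H(P, Y) = 25 (H(P, Y) = 5² = 25)
J(V) = -5
45116 + J(H(W, -11)) = 45116 - 5 = 45111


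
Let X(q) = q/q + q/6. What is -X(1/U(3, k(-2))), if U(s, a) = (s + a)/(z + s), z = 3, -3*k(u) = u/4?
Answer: -25/19 ≈ -1.3158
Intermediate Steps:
k(u) = -u/12 (k(u) = -u/(3*4) = -u/12)
U(s, a) = (a + s)/(3 + s) (U(s, a) = (s + a)/(3 + s) = (a + s)/(3 + s))
X(q) = 1 + q/6 (X(q) = 1 + q*(1/6) = 1 + q/6)
-X(1/U(3, k(-2))) = -(1 + 1/(6*(((-1/12*(-2) + 3)/(3 + 3))))) = -(1 + 1/(6*(((1/6 + 3)/6)))) = -(1 + 1/(6*(((1/6)*(19/6))))) = -(1 + 1/(6*(19/36))) = -(1 + (1/6)*(36/19)) = -(1 + 6/19) = -1*25/19 = -25/19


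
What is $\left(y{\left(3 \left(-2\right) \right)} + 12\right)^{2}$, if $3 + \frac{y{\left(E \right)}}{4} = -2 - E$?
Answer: $256$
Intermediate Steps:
$y{\left(E \right)} = -20 - 4 E$ ($y{\left(E \right)} = -12 + 4 \left(-2 - E\right) = -12 - \left(8 + 4 E\right) = -20 - 4 E$)
$\left(y{\left(3 \left(-2\right) \right)} + 12\right)^{2} = \left(\left(-20 - 4 \cdot 3 \left(-2\right)\right) + 12\right)^{2} = \left(\left(-20 - -24\right) + 12\right)^{2} = \left(\left(-20 + 24\right) + 12\right)^{2} = \left(4 + 12\right)^{2} = 16^{2} = 256$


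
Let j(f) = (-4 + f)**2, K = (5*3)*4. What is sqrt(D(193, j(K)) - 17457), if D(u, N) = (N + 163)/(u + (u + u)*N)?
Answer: I*sqrt(2843100605089054)/403563 ≈ 132.13*I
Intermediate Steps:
K = 60 (K = 15*4 = 60)
D(u, N) = (163 + N)/(u + 2*N*u) (D(u, N) = (163 + N)/(u + (2*u)*N) = (163 + N)/(u + 2*N*u))
sqrt(D(193, j(K)) - 17457) = sqrt((163 + (-4 + 60)**2)/(193*(1 + 2*(-4 + 60)**2)) - 17457) = sqrt((163 + 56**2)/(193*(1 + 2*56**2)) - 17457) = sqrt((163 + 3136)/(193*(1 + 2*3136)) - 17457) = sqrt((1/193)*3299/(1 + 6272) - 17457) = sqrt((1/193)*3299/6273 - 17457) = sqrt((1/193)*(1/6273)*3299 - 17457) = sqrt(3299/1210689 - 17457) = sqrt(-21134994574/1210689) = I*sqrt(2843100605089054)/403563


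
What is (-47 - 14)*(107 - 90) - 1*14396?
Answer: -15433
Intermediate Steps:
(-47 - 14)*(107 - 90) - 1*14396 = -61*17 - 14396 = -1037 - 14396 = -15433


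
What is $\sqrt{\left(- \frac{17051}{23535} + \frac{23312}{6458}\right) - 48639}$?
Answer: $\frac{2 i \sqrt{7802268086709855835}}{25331505} \approx 220.54 i$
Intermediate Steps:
$\sqrt{\left(- \frac{17051}{23535} + \frac{23312}{6458}\right) - 48639} = \sqrt{\left(\left(-17051\right) \frac{1}{23535} + 23312 \cdot \frac{1}{6458}\right) - 48639} = \sqrt{\left(- \frac{17051}{23535} + \frac{11656}{3229}\right) - 48639} = \sqrt{\frac{219266281}{75994515} - 48639} = \sqrt{- \frac{3696077948804}{75994515}} = \frac{2 i \sqrt{7802268086709855835}}{25331505}$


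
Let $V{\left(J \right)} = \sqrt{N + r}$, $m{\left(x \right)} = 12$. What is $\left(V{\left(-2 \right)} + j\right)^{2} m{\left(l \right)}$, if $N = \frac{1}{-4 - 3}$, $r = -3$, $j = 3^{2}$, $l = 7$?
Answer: $\frac{6540}{7} + \frac{216 i \sqrt{154}}{7} \approx 934.29 + 382.93 i$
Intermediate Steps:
$j = 9$
$N = - \frac{1}{7}$ ($N = \frac{1}{-7} = - \frac{1}{7} \approx -0.14286$)
$V{\left(J \right)} = \frac{i \sqrt{154}}{7}$ ($V{\left(J \right)} = \sqrt{- \frac{1}{7} - 3} = \sqrt{- \frac{22}{7}} = \frac{i \sqrt{154}}{7}$)
$\left(V{\left(-2 \right)} + j\right)^{2} m{\left(l \right)} = \left(\frac{i \sqrt{154}}{7} + 9\right)^{2} \cdot 12 = \left(9 + \frac{i \sqrt{154}}{7}\right)^{2} \cdot 12 = 12 \left(9 + \frac{i \sqrt{154}}{7}\right)^{2}$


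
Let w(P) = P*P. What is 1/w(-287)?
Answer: 1/82369 ≈ 1.2140e-5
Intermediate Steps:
w(P) = P**2
1/w(-287) = 1/((-287)**2) = 1/82369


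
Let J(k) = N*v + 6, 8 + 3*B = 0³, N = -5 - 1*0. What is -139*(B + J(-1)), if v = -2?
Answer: -5560/3 ≈ -1853.3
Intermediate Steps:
N = -5 (N = -5 + 0 = -5)
B = -8/3 (B = -8/3 + (⅓)*0³ = -8/3 + (⅓)*0 = -8/3 + 0 = -8/3 ≈ -2.6667)
J(k) = 16 (J(k) = -5*(-2) + 6 = 10 + 6 = 16)
-139*(B + J(-1)) = -139*(-8/3 + 16) = -139*40/3 = -5560/3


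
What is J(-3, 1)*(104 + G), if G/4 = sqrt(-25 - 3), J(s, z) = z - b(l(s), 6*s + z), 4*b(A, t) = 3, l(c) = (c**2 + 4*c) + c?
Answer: 26 + 2*I*sqrt(7) ≈ 26.0 + 5.2915*I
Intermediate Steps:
l(c) = c**2 + 5*c
b(A, t) = 3/4 (b(A, t) = (1/4)*3 = 3/4)
J(s, z) = -3/4 + z (J(s, z) = z - 1*3/4 = z - 3/4 = -3/4 + z)
G = 8*I*sqrt(7) (G = 4*sqrt(-25 - 3) = 4*sqrt(-28) = 4*(2*I*sqrt(7)) = 8*I*sqrt(7) ≈ 21.166*I)
J(-3, 1)*(104 + G) = (-3/4 + 1)*(104 + 8*I*sqrt(7)) = (104 + 8*I*sqrt(7))/4 = 26 + 2*I*sqrt(7)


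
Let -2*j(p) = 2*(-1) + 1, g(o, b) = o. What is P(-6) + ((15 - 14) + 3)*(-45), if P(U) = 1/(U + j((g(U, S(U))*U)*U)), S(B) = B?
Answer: -1982/11 ≈ -180.18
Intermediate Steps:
j(p) = 1/2 (j(p) = -(2*(-1) + 1)/2 = -(-2 + 1)/2 = -1/2*(-1) = 1/2)
P(U) = 1/(1/2 + U) (P(U) = 1/(U + 1/2) = 1/(1/2 + U))
P(-6) + ((15 - 14) + 3)*(-45) = 2/(1 + 2*(-6)) + ((15 - 14) + 3)*(-45) = 2/(1 - 12) + (1 + 3)*(-45) = 2/(-11) + 4*(-45) = 2*(-1/11) - 180 = -2/11 - 180 = -1982/11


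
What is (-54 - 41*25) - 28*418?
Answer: -12783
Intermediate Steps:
(-54 - 41*25) - 28*418 = (-54 - 1025) - 1*11704 = -1079 - 11704 = -12783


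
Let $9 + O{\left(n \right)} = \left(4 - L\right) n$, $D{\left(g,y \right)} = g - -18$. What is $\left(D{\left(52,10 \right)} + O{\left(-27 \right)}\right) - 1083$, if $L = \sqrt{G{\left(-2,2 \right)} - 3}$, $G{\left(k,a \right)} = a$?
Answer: $-1130 + 27 i \approx -1130.0 + 27.0 i$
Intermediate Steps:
$D{\left(g,y \right)} = 18 + g$ ($D{\left(g,y \right)} = g + 18 = 18 + g$)
$L = i$ ($L = \sqrt{2 - 3} = \sqrt{-1} = i \approx 1.0 i$)
$O{\left(n \right)} = -9 + n \left(4 - i\right)$ ($O{\left(n \right)} = -9 + \left(4 - i\right) n = -9 + n \left(4 - i\right)$)
$\left(D{\left(52,10 \right)} + O{\left(-27 \right)}\right) - 1083 = \left(\left(18 + 52\right) - \left(9 + 27 \left(4 - i\right)\right)\right) - 1083 = \left(70 - \left(117 - 27 i\right)\right) - 1083 = \left(-47 + 27 i\right) - 1083 = -1130 + 27 i$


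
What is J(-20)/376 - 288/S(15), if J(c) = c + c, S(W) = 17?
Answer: -13621/799 ≈ -17.048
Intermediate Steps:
J(c) = 2*c
J(-20)/376 - 288/S(15) = (2*(-20))/376 - 288/17 = -40*1/376 - 288*1/17 = -5/47 - 288/17 = -13621/799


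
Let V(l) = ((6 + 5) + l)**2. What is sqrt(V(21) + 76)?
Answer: 10*sqrt(11) ≈ 33.166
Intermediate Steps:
V(l) = (11 + l)**2
sqrt(V(21) + 76) = sqrt((11 + 21)**2 + 76) = sqrt(32**2 + 76) = sqrt(1024 + 76) = sqrt(1100) = 10*sqrt(11)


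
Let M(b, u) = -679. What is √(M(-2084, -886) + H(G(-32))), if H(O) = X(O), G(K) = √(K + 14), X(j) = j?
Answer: √(-679 + 3*I*√2) ≈ 0.08141 + 26.058*I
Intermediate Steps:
G(K) = √(14 + K)
H(O) = O
√(M(-2084, -886) + H(G(-32))) = √(-679 + √(14 - 32)) = √(-679 + √(-18)) = √(-679 + 3*I*√2)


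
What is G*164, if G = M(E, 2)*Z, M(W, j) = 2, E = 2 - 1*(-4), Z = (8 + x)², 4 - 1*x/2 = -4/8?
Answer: 94792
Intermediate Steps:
x = 9 (x = 8 - (-8)/8 = 8 - 2*(-½) = 8 + 1 = 9)
Z = 289 (Z = (8 + 9)² = 17² = 289)
E = 6 (E = 2 + 4 = 6)
G = 578 (G = 2*289 = 578)
G*164 = 578*164 = 94792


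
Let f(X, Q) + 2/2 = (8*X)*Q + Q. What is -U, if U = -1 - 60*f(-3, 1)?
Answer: -1439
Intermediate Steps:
f(X, Q) = -1 + Q + 8*Q*X (f(X, Q) = -1 + ((8*X)*Q + Q) = -1 + (8*Q*X + Q) = -1 + (Q + 8*Q*X) = -1 + Q + 8*Q*X)
U = 1439 (U = -1 - 60*(-1 + 1 + 8*1*(-3)) = -1 - 60*(-1 + 1 - 24) = -1 - 60*(-24) = -1 + 1440 = 1439)
-U = -1*1439 = -1439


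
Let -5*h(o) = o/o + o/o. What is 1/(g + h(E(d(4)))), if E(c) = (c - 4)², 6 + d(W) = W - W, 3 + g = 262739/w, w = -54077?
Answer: -270385/2233004 ≈ -0.12109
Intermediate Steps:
g = -424970/54077 (g = -3 + 262739/(-54077) = -3 + 262739*(-1/54077) = -3 - 262739/54077 = -424970/54077 ≈ -7.8586)
d(W) = -6 (d(W) = -6 + (W - W) = -6 + 0 = -6)
E(c) = (-4 + c)²
h(o) = -⅖ (h(o) = -(o/o + o/o)/5 = -(1 + 1)/5 = -⅕*2 = -⅖)
1/(g + h(E(d(4)))) = 1/(-424970/54077 - ⅖) = 1/(-2233004/270385) = -270385/2233004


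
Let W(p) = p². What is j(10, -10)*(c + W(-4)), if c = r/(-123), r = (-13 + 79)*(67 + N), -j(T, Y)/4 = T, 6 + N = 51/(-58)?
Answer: 773320/1189 ≈ 650.40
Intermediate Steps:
N = -399/58 (N = -6 + 51/(-58) = -6 + 51*(-1/58) = -6 - 51/58 = -399/58 ≈ -6.8793)
j(T, Y) = -4*T
r = 115071/29 (r = (-13 + 79)*(67 - 399/58) = 66*(3487/58) = 115071/29 ≈ 3968.0)
c = -38357/1189 (c = (115071/29)/(-123) = (115071/29)*(-1/123) = -38357/1189 ≈ -32.260)
j(10, -10)*(c + W(-4)) = (-4*10)*(-38357/1189 + (-4)²) = -40*(-38357/1189 + 16) = -40*(-19333/1189) = 773320/1189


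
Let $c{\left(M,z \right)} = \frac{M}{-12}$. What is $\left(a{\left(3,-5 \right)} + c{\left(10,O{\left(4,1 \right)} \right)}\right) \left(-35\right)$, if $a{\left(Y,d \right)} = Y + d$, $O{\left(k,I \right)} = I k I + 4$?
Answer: $\frac{595}{6} \approx 99.167$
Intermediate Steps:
$O{\left(k,I \right)} = 4 + k I^{2}$ ($O{\left(k,I \right)} = k I^{2} + 4 = 4 + k I^{2}$)
$c{\left(M,z \right)} = - \frac{M}{12}$ ($c{\left(M,z \right)} = M \left(- \frac{1}{12}\right) = - \frac{M}{12}$)
$\left(a{\left(3,-5 \right)} + c{\left(10,O{\left(4,1 \right)} \right)}\right) \left(-35\right) = \left(\left(3 - 5\right) - \frac{5}{6}\right) \left(-35\right) = \left(-2 - \frac{5}{6}\right) \left(-35\right) = \left(- \frac{17}{6}\right) \left(-35\right) = \frac{595}{6}$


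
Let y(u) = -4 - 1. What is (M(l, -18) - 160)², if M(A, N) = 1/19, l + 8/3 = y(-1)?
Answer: 9235521/361 ≈ 25583.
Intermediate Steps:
y(u) = -5
l = -23/3 (l = -8/3 - 5 = -23/3 ≈ -7.6667)
M(A, N) = 1/19
(M(l, -18) - 160)² = (1/19 - 160)² = (-3039/19)² = 9235521/361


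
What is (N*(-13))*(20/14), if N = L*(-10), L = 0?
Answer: 0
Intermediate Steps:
N = 0 (N = 0*(-10) = 0)
(N*(-13))*(20/14) = (0*(-13))*(20/14) = 0*(20*(1/14)) = 0*(10/7) = 0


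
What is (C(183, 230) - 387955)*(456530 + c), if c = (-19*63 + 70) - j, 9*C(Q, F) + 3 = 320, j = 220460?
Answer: -820251327154/9 ≈ -9.1139e+10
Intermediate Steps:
C(Q, F) = 317/9 (C(Q, F) = -⅓ + (⅑)*320 = -⅓ + 320/9 = 317/9)
c = -221587 (c = (-19*63 + 70) - 1*220460 = (-1197 + 70) - 220460 = -1127 - 220460 = -221587)
(C(183, 230) - 387955)*(456530 + c) = (317/9 - 387955)*(456530 - 221587) = -3491278/9*234943 = -820251327154/9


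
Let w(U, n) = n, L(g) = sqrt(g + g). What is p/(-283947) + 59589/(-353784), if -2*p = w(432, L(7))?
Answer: -19863/117928 + sqrt(14)/567894 ≈ -0.16843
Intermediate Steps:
L(g) = sqrt(2)*sqrt(g) (L(g) = sqrt(2*g) = sqrt(2)*sqrt(g))
p = -sqrt(14)/2 (p = -sqrt(2)*sqrt(7)/2 = -sqrt(14)/2 ≈ -1.8708)
p/(-283947) + 59589/(-353784) = -sqrt(14)/2/(-283947) + 59589/(-353784) = -sqrt(14)/2*(-1/283947) + 59589*(-1/353784) = sqrt(14)/567894 - 19863/117928 = -19863/117928 + sqrt(14)/567894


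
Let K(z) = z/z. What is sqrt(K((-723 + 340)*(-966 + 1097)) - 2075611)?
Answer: I*sqrt(2075610) ≈ 1440.7*I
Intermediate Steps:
K(z) = 1
sqrt(K((-723 + 340)*(-966 + 1097)) - 2075611) = sqrt(1 - 2075611) = sqrt(-2075610) = I*sqrt(2075610)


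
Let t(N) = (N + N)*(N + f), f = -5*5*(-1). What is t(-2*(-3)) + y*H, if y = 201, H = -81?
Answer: -15909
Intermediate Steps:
f = 25 (f = -25*(-1) = 25)
t(N) = 2*N*(25 + N) (t(N) = (N + N)*(N + 25) = (2*N)*(25 + N) = 2*N*(25 + N))
t(-2*(-3)) + y*H = 2*(-2*(-3))*(25 - 2*(-3)) + 201*(-81) = 2*6*(25 + 6) - 16281 = 2*6*31 - 16281 = 372 - 16281 = -15909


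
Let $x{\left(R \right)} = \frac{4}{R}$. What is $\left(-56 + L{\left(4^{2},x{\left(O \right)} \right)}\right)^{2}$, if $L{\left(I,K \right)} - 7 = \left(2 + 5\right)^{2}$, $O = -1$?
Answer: $0$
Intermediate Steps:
$L{\left(I,K \right)} = 56$ ($L{\left(I,K \right)} = 7 + \left(2 + 5\right)^{2} = 7 + 7^{2} = 7 + 49 = 56$)
$\left(-56 + L{\left(4^{2},x{\left(O \right)} \right)}\right)^{2} = \left(-56 + 56\right)^{2} = 0^{2} = 0$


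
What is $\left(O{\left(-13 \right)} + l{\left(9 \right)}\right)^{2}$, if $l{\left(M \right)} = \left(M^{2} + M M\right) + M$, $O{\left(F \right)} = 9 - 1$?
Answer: $32041$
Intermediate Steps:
$O{\left(F \right)} = 8$
$l{\left(M \right)} = M + 2 M^{2}$ ($l{\left(M \right)} = \left(M^{2} + M^{2}\right) + M = 2 M^{2} + M = M + 2 M^{2}$)
$\left(O{\left(-13 \right)} + l{\left(9 \right)}\right)^{2} = \left(8 + 9 \left(1 + 2 \cdot 9\right)\right)^{2} = \left(8 + 9 \left(1 + 18\right)\right)^{2} = \left(8 + 9 \cdot 19\right)^{2} = \left(8 + 171\right)^{2} = 179^{2} = 32041$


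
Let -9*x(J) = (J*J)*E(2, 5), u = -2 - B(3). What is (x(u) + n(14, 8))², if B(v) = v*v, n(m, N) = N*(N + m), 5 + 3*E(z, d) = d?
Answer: 30976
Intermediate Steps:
E(z, d) = -5/3 + d/3
B(v) = v²
u = -11 (u = -2 - 1*3² = -2 - 1*9 = -2 - 9 = -11)
x(J) = 0 (x(J) = -J*J*(-5/3 + (⅓)*5)/9 = -J²*(-5/3 + 5/3)/9 = -J²*0/9 = -⅑*0 = 0)
(x(u) + n(14, 8))² = (0 + 8*(8 + 14))² = (0 + 8*22)² = (0 + 176)² = 176² = 30976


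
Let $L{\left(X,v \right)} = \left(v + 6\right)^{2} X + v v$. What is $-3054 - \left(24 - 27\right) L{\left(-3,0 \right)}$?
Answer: $-3378$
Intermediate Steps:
$L{\left(X,v \right)} = v^{2} + X \left(6 + v\right)^{2}$ ($L{\left(X,v \right)} = \left(6 + v\right)^{2} X + v^{2} = X \left(6 + v\right)^{2} + v^{2} = v^{2} + X \left(6 + v\right)^{2}$)
$-3054 - \left(24 - 27\right) L{\left(-3,0 \right)} = -3054 - \left(24 - 27\right) \left(0^{2} - 3 \left(6 + 0\right)^{2}\right) = -3054 - - 3 \left(0 - 3 \cdot 6^{2}\right) = -3054 - - 3 \left(0 - 108\right) = -3054 - \left(-3\right) \left(-108\right) = -3054 - 324 = -3378$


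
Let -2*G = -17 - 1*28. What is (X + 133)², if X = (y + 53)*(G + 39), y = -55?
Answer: 100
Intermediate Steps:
G = 45/2 (G = -(-17 - 1*28)/2 = -(-17 - 28)/2 = -½*(-45) = 45/2 ≈ 22.500)
X = -123 (X = (-55 + 53)*(45/2 + 39) = -2*123/2 = -123)
(X + 133)² = (-123 + 133)² = 10² = 100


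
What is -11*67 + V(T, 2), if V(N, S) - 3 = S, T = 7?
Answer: -732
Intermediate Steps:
V(N, S) = 3 + S
-11*67 + V(T, 2) = -11*67 + (3 + 2) = -737 + 5 = -732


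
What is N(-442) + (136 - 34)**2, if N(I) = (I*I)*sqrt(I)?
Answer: 10404 + 195364*I*sqrt(442) ≈ 10404.0 + 4.1073e+6*I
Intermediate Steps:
N(I) = I**(5/2) (N(I) = I**2*sqrt(I) = I**(5/2))
N(-442) + (136 - 34)**2 = (-442)**(5/2) + (136 - 34)**2 = 195364*I*sqrt(442) + 102**2 = 195364*I*sqrt(442) + 10404 = 10404 + 195364*I*sqrt(442)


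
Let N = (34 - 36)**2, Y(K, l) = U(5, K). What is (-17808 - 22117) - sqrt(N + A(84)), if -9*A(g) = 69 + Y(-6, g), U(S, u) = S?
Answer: -39925 - I*sqrt(38)/3 ≈ -39925.0 - 2.0548*I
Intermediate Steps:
Y(K, l) = 5
N = 4 (N = (-2)**2 = 4)
A(g) = -74/9 (A(g) = -(69 + 5)/9 = -1/9*74 = -74/9)
(-17808 - 22117) - sqrt(N + A(84)) = (-17808 - 22117) - sqrt(4 - 74/9) = -39925 - sqrt(-38/9) = -39925 - I*sqrt(38)/3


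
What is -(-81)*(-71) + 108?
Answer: -5643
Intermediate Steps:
-(-81)*(-71) + 108 = -81*71 + 108 = -5751 + 108 = -5643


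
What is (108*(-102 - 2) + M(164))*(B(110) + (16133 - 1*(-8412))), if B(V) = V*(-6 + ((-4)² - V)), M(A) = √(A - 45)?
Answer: -152137440 + 13545*√119 ≈ -1.5199e+8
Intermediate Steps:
M(A) = √(-45 + A)
B(V) = V*(10 - V) (B(V) = V*(-6 + (16 - V)) = V*(10 - V))
(108*(-102 - 2) + M(164))*(B(110) + (16133 - 1*(-8412))) = (108*(-102 - 2) + √(-45 + 164))*(110*(10 - 1*110) + (16133 - 1*(-8412))) = (108*(-104) + √119)*(110*(10 - 110) + (16133 + 8412)) = (-11232 + √119)*(110*(-100) + 24545) = (-11232 + √119)*(-11000 + 24545) = (-11232 + √119)*13545 = -152137440 + 13545*√119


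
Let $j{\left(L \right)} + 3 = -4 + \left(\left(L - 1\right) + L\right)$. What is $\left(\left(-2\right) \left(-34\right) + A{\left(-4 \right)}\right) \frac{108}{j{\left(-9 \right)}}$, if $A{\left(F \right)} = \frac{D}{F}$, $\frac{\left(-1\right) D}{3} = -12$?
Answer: $- \frac{3186}{13} \approx -245.08$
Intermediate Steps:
$D = 36$ ($D = \left(-3\right) \left(-12\right) = 36$)
$j{\left(L \right)} = -8 + 2 L$ ($j{\left(L \right)} = -3 + \left(-4 + \left(\left(L - 1\right) + L\right)\right) = -3 + \left(-4 + \left(\left(-1 + L\right) + L\right)\right) = -3 + \left(-4 + \left(-1 + 2 L\right)\right) = -3 + \left(-5 + 2 L\right) = -8 + 2 L$)
$A{\left(F \right)} = \frac{36}{F}$
$\left(\left(-2\right) \left(-34\right) + A{\left(-4 \right)}\right) \frac{108}{j{\left(-9 \right)}} = \left(\left(-2\right) \left(-34\right) + \frac{36}{-4}\right) \frac{108}{-8 + 2 \left(-9\right)} = \left(68 + 36 \left(- \frac{1}{4}\right)\right) \frac{108}{-8 - 18} = \left(68 - 9\right) \frac{108}{-26} = 59 \cdot 108 \left(- \frac{1}{26}\right) = 59 \left(- \frac{54}{13}\right) = - \frac{3186}{13}$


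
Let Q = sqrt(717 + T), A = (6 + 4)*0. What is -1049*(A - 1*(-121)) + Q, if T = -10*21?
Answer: -126929 + 13*sqrt(3) ≈ -1.2691e+5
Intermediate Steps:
A = 0 (A = 10*0 = 0)
T = -210
Q = 13*sqrt(3) (Q = sqrt(717 - 210) = sqrt(507) = 13*sqrt(3) ≈ 22.517)
-1049*(A - 1*(-121)) + Q = -1049*(0 - 1*(-121)) + 13*sqrt(3) = -1049*(0 + 121) + 13*sqrt(3) = -1049*121 + 13*sqrt(3) = -126929 + 13*sqrt(3)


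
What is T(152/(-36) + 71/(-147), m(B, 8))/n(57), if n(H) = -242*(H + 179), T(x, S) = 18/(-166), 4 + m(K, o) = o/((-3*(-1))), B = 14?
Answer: 9/4740296 ≈ 1.8986e-6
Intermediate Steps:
m(K, o) = -4 + o/3 (m(K, o) = -4 + o/((-3*(-1))) = -4 + o/3)
T(x, S) = -9/83 (T(x, S) = 18*(-1/166) = -9/83)
n(H) = -43318 - 242*H (n(H) = -242*(179 + H) = -43318 - 242*H)
T(152/(-36) + 71/(-147), m(B, 8))/n(57) = -9/(83*(-43318 - 242*57)) = -9/(83*(-43318 - 13794)) = -9/83/(-57112) = -9/83*(-1/57112) = 9/4740296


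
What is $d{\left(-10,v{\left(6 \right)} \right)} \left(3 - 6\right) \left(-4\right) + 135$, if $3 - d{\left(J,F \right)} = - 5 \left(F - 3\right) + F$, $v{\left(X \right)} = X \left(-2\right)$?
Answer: $-585$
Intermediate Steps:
$v{\left(X \right)} = - 2 X$
$d{\left(J,F \right)} = -12 + 4 F$ ($d{\left(J,F \right)} = 3 - \left(- 5 \left(F - 3\right) + F\right) = 3 - \left(- 5 \left(-3 + F\right) + F\right) = 3 - \left(\left(15 - 5 F\right) + F\right) = 3 - \left(15 - 4 F\right) = 3 + \left(-15 + 4 F\right) = -12 + 4 F$)
$d{\left(-10,v{\left(6 \right)} \right)} \left(3 - 6\right) \left(-4\right) + 135 = \left(-12 + 4 \left(\left(-2\right) 6\right)\right) \left(3 - 6\right) \left(-4\right) + 135 = \left(-12 + 4 \left(-12\right)\right) \left(\left(-3\right) \left(-4\right)\right) + 135 = \left(-12 - 48\right) 12 + 135 = \left(-60\right) 12 + 135 = -720 + 135 = -585$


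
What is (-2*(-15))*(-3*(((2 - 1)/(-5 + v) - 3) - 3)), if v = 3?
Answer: 585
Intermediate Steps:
(-2*(-15))*(-3*(((2 - 1)/(-5 + v) - 3) - 3)) = (-2*(-15))*(-3*(((2 - 1)/(-5 + 3) - 3) - 3)) = 30*(-3*((1/(-2) - 3) - 3)) = 30*(-3*((1*(-½) - 3) - 3)) = 30*(-3*((-½ - 3) - 3)) = 30*(-3*(-7/2 - 3)) = 30*(-3*(-13/2)) = 30*(39/2) = 585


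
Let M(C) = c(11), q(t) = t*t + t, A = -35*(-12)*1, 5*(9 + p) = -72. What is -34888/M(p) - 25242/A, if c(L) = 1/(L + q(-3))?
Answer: -5931561/10 ≈ -5.9316e+5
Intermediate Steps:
p = -117/5 (p = -9 + (⅕)*(-72) = -9 - 72/5 = -117/5 ≈ -23.400)
A = 420 (A = 420*1 = 420)
q(t) = t + t² (q(t) = t² + t = t + t²)
c(L) = 1/(6 + L) (c(L) = 1/(L - 3*(1 - 3)) = 1/(L - 3*(-2)) = 1/(L + 6) = 1/(6 + L))
M(C) = 1/17 (M(C) = 1/(6 + 11) = 1/17)
-34888/M(p) - 25242/A = -34888/1/17 - 25242/420 = -34888*17 - 25242*1/420 = -593096 - 601/10 = -5931561/10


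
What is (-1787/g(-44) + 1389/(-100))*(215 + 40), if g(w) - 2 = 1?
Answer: -3108739/20 ≈ -1.5544e+5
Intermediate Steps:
g(w) = 3 (g(w) = 2 + 1 = 3)
(-1787/g(-44) + 1389/(-100))*(215 + 40) = (-1787/3 + 1389/(-100))*(215 + 40) = (-1787*1/3 + 1389*(-1/100))*255 = (-1787/3 - 1389/100)*255 = -182867/300*255 = -3108739/20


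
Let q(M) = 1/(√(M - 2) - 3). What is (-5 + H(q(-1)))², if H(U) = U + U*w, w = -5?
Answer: (23*I + 55*√3)/(3*(I + √3)) ≈ 15.667 - 4.6188*I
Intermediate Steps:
q(M) = 1/(-3 + √(-2 + M)) (q(M) = 1/(√(-2 + M) - 3) = 1/(-3 + √(-2 + M)))
H(U) = -4*U (H(U) = U + U*(-5) = U - 5*U = -4*U)
(-5 + H(q(-1)))² = (-5 - 4/(-3 + √(-2 - 1)))² = (-5 - 4/(-3 + √(-3)))² = (-5 - 4/(-3 + I*√3))²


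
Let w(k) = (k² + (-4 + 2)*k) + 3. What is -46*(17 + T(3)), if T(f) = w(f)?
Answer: -1058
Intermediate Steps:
w(k) = 3 + k² - 2*k (w(k) = (k² - 2*k) + 3 = 3 + k² - 2*k)
T(f) = 3 + f² - 2*f
-46*(17 + T(3)) = -46*(17 + (3 + 3² - 2*3)) = -46*(17 + (3 + 9 - 6)) = -46*(17 + 6) = -46*23 = -1058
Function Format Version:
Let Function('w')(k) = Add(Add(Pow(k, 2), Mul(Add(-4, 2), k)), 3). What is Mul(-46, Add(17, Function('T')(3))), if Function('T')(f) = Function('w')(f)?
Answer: -1058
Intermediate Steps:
Function('w')(k) = Add(3, Pow(k, 2), Mul(-2, k)) (Function('w')(k) = Add(Add(Pow(k, 2), Mul(-2, k)), 3) = Add(3, Pow(k, 2), Mul(-2, k)))
Function('T')(f) = Add(3, Pow(f, 2), Mul(-2, f))
Mul(-46, Add(17, Function('T')(3))) = Mul(-46, Add(17, Add(3, Pow(3, 2), Mul(-2, 3)))) = Mul(-46, Add(17, Add(3, 9, -6))) = Mul(-46, Add(17, 6)) = Mul(-46, 23) = -1058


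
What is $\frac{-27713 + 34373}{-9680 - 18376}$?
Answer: $- \frac{555}{2338} \approx -0.23738$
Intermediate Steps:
$\frac{-27713 + 34373}{-9680 - 18376} = \frac{6660}{-9680 - 18376} = \frac{6660}{-28056} = 6660 \left(- \frac{1}{28056}\right) = - \frac{555}{2338}$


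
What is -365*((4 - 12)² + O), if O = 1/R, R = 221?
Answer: -5162925/221 ≈ -23362.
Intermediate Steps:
O = 1/221 ≈ 0.0045249
-365*((4 - 12)² + O) = -365*((4 - 12)² + 1/221) = -365*((-8)² + 1/221) = -365*(64 + 1/221) = -365*14145/221 = -5162925/221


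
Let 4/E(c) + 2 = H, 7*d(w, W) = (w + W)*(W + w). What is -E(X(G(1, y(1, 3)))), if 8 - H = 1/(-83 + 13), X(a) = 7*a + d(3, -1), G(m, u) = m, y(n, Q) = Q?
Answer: -280/421 ≈ -0.66508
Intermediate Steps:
d(w, W) = (W + w)²/7 (d(w, W) = ((w + W)*(W + w))/7 = ((W + w)*(W + w))/7 = (W + w)²/7)
X(a) = 4/7 + 7*a (X(a) = 7*a + (-1 + 3)²/7 = 7*a + (⅐)*2² = 7*a + (⅐)*4 = 7*a + 4/7 = 4/7 + 7*a)
H = 561/70 (H = 8 - 1/(-83 + 13) = 8 - 1/(-70) = 8 - 1*(-1/70) = 8 + 1/70 = 561/70 ≈ 8.0143)
E(c) = 280/421 (E(c) = 4/(-2 + 561/70) = 4/(421/70) = 4*(70/421) = 280/421)
-E(X(G(1, y(1, 3)))) = -1*280/421 = -280/421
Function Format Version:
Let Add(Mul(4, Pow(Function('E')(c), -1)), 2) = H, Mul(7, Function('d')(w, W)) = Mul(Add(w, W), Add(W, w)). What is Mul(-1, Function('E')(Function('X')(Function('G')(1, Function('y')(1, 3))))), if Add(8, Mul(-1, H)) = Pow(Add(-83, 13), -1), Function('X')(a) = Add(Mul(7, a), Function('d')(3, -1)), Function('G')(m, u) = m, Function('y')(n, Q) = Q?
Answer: Rational(-280, 421) ≈ -0.66508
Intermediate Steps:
Function('d')(w, W) = Mul(Rational(1, 7), Pow(Add(W, w), 2)) (Function('d')(w, W) = Mul(Rational(1, 7), Mul(Add(w, W), Add(W, w))) = Mul(Rational(1, 7), Mul(Add(W, w), Add(W, w))) = Mul(Rational(1, 7), Pow(Add(W, w), 2)))
Function('X')(a) = Add(Rational(4, 7), Mul(7, a)) (Function('X')(a) = Add(Mul(7, a), Mul(Rational(1, 7), Pow(Add(-1, 3), 2))) = Add(Mul(7, a), Mul(Rational(1, 7), Pow(2, 2))) = Add(Mul(7, a), Mul(Rational(1, 7), 4)) = Add(Mul(7, a), Rational(4, 7)) = Add(Rational(4, 7), Mul(7, a)))
H = Rational(561, 70) (H = Add(8, Mul(-1, Pow(Add(-83, 13), -1))) = Add(8, Mul(-1, Pow(-70, -1))) = Add(8, Mul(-1, Rational(-1, 70))) = Add(8, Rational(1, 70)) = Rational(561, 70) ≈ 8.0143)
Function('E')(c) = Rational(280, 421) (Function('E')(c) = Mul(4, Pow(Add(-2, Rational(561, 70)), -1)) = Mul(4, Pow(Rational(421, 70), -1)) = Mul(4, Rational(70, 421)) = Rational(280, 421))
Mul(-1, Function('E')(Function('X')(Function('G')(1, Function('y')(1, 3))))) = Mul(-1, Rational(280, 421)) = Rational(-280, 421)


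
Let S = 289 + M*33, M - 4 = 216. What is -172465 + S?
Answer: -164916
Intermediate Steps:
M = 220 (M = 4 + 216 = 220)
S = 7549 (S = 289 + 220*33 = 289 + 7260 = 7549)
-172465 + S = -172465 + 7549 = -164916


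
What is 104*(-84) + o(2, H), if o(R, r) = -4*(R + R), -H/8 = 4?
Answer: -8752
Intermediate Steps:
H = -32 (H = -8*4 = -32)
o(R, r) = -8*R
104*(-84) + o(2, H) = 104*(-84) - 8*2 = -8736 - 16 = -8752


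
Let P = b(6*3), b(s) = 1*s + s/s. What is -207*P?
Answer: -3933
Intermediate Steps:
b(s) = 1 + s (b(s) = s + 1 = 1 + s)
P = 19 (P = 1 + 6*3 = 1 + 18 = 19)
-207*P = -207*19 = -3933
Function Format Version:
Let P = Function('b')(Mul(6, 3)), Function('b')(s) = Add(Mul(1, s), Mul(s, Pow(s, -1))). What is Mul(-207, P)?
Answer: -3933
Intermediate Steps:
Function('b')(s) = Add(1, s) (Function('b')(s) = Add(s, 1) = Add(1, s))
P = 19 (P = Add(1, Mul(6, 3)) = Add(1, 18) = 19)
Mul(-207, P) = Mul(-207, 19) = -3933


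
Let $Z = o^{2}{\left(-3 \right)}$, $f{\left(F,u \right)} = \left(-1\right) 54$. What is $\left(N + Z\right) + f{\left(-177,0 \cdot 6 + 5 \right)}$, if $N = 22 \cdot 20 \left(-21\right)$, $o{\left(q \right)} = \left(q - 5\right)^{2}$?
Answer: $-5198$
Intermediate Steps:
$o{\left(q \right)} = \left(-5 + q\right)^{2}$
$f{\left(F,u \right)} = -54$
$N = -9240$ ($N = 440 \left(-21\right) = -9240$)
$Z = 4096$ ($Z = \left(\left(-5 - 3\right)^{2}\right)^{2} = \left(\left(-8\right)^{2}\right)^{2} = 64^{2} = 4096$)
$\left(N + Z\right) + f{\left(-177,0 \cdot 6 + 5 \right)} = \left(-9240 + 4096\right) - 54 = -5144 - 54 = -5198$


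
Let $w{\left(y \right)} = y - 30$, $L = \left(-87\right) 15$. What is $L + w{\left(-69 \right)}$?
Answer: $-1404$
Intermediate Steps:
$L = -1305$
$w{\left(y \right)} = -30 + y$
$L + w{\left(-69 \right)} = -1305 - 99 = -1404$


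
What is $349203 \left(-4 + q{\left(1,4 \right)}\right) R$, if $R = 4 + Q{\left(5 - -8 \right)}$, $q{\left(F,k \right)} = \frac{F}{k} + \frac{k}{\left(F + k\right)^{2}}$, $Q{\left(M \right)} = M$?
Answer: $- \frac{2131185909}{100} \approx -2.1312 \cdot 10^{7}$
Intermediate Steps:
$q{\left(F,k \right)} = \frac{F}{k} + \frac{k}{\left(F + k\right)^{2}}$
$R = 17$ ($R = 4 + \left(5 - -8\right) = 4 + \left(5 + 8\right) = 4 + 13 = 17$)
$349203 \left(-4 + q{\left(1,4 \right)}\right) R = 349203 \left(-4 + \left(1 \cdot \frac{1}{4} + \frac{4}{\left(1 + 4\right)^{2}}\right)\right) 17 = 349203 \left(-4 + \left(1 \cdot \frac{1}{4} + \frac{4}{25}\right)\right) 17 = 349203 \left(-4 + \left(\frac{1}{4} + 4 \cdot \frac{1}{25}\right)\right) 17 = 349203 \left(-4 + \left(\frac{1}{4} + \frac{4}{25}\right)\right) 17 = 349203 \left(-4 + \frac{41}{100}\right) 17 = 349203 \left(\left(- \frac{359}{100}\right) 17\right) = 349203 \left(- \frac{6103}{100}\right) = - \frac{2131185909}{100}$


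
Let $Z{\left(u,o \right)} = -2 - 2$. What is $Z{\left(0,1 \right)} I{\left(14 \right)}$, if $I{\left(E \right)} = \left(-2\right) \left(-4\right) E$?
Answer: $-448$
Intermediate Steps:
$Z{\left(u,o \right)} = -4$ ($Z{\left(u,o \right)} = -2 - 2 = -4$)
$I{\left(E \right)} = 8 E$
$Z{\left(0,1 \right)} I{\left(14 \right)} = - 4 \cdot 8 \cdot 14 = \left(-4\right) 112 = -448$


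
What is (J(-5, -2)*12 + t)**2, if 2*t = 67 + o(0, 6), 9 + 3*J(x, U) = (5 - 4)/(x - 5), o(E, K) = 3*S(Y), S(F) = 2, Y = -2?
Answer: 1/100 ≈ 0.010000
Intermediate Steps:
o(E, K) = 6 (o(E, K) = 3*2 = 6)
J(x, U) = -3 + 1/(3*(-5 + x)) (J(x, U) = -3 + ((5 - 4)/(x - 5))/3 = -3 + (1/(-5 + x))/3 = -3 + 1/(3*(-5 + x)))
t = 73/2 (t = (67 + 6)/2 = (1/2)*73 = 73/2 ≈ 36.500)
(J(-5, -2)*12 + t)**2 = (((46 - 9*(-5))/(3*(-5 - 5)))*12 + 73/2)**2 = (((1/3)*(46 + 45)/(-10))*12 + 73/2)**2 = (((1/3)*(-1/10)*91)*12 + 73/2)**2 = (-91/30*12 + 73/2)**2 = (-182/5 + 73/2)**2 = (1/10)**2 = 1/100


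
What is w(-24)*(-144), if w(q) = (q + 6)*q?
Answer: -62208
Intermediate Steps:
w(q) = q*(6 + q) (w(q) = (6 + q)*q = q*(6 + q))
w(-24)*(-144) = -24*(6 - 24)*(-144) = -24*(-18)*(-144) = 432*(-144) = -62208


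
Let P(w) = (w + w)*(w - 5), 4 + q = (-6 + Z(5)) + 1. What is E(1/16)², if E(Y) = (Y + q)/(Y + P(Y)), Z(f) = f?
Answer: 254016/5041 ≈ 50.390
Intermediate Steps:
q = -4 (q = -4 + ((-6 + 5) + 1) = -4 + (-1 + 1) = -4 + 0 = -4)
P(w) = 2*w*(-5 + w) (P(w) = (2*w)*(-5 + w) = 2*w*(-5 + w))
E(Y) = (-4 + Y)/(Y + 2*Y*(-5 + Y)) (E(Y) = (Y - 4)/(Y + 2*Y*(-5 + Y)) = (-4 + Y)/(Y + 2*Y*(-5 + Y)))
E(1/16)² = ((-4 + 1/16)/((1/16)*(-9 + 2/16)))² = ((-4 + 1/16)/((1/16)*(-9 + 2*(1/16))))² = (16*(-63/16)/(-9 + ⅛))² = (16*(-63/16)/(-71/8))² = (16*(-8/71)*(-63/16))² = (504/71)² = 254016/5041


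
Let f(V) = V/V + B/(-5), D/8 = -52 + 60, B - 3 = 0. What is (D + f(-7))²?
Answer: 103684/25 ≈ 4147.4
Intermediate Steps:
B = 3 (B = 3 + 0 = 3)
D = 64 (D = 8*(-52 + 60) = 8*8 = 64)
f(V) = ⅖ (f(V) = V/V + 3/(-5) = 1 + 3*(-⅕) = 1 - ⅗ = ⅖)
(D + f(-7))² = (64 + ⅖)² = (322/5)² = 103684/25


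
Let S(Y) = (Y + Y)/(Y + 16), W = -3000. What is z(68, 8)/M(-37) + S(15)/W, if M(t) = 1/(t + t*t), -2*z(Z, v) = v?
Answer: -16516801/3100 ≈ -5328.0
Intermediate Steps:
z(Z, v) = -v/2
S(Y) = 2*Y/(16 + Y) (S(Y) = (2*Y)/(16 + Y) = 2*Y/(16 + Y))
M(t) = 1/(t + t²)
z(68, 8)/M(-37) + S(15)/W = (-½*8)/((1/((-37)*(1 - 37)))) + (2*15/(16 + 15))/(-3000) = -4/((-1/37/(-36))) + (2*15/31)*(-1/3000) = -4/((-1/37*(-1/36))) + (2*15*(1/31))*(-1/3000) = -4/1/1332 + (30/31)*(-1/3000) = -4*1332 - 1/3100 = -5328 - 1/3100 = -16516801/3100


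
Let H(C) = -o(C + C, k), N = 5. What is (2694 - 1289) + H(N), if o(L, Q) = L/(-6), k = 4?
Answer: 4220/3 ≈ 1406.7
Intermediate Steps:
o(L, Q) = -L/6 (o(L, Q) = L*(-1/6) = -L/6)
H(C) = C/3 (H(C) = -(-1)*(C + C)/6 = -(-1)*2*C/6 = -(-1)*C/3 = C/3)
(2694 - 1289) + H(N) = (2694 - 1289) + (1/3)*5 = 1405 + 5/3 = 4220/3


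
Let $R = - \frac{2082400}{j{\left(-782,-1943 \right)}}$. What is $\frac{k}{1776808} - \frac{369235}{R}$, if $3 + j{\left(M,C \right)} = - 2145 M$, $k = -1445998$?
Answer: $\frac{27511575100278809}{92500624480} \approx 2.9742 \cdot 10^{5}$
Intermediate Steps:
$j{\left(M,C \right)} = -3 - 2145 M$
$R = - \frac{2082400}{1677387}$ ($R = - \frac{2082400}{-3 - -1677390} = - \frac{2082400}{-3 + 1677390} = - \frac{2082400}{1677387} \approx -1.2415$)
$\frac{k}{1776808} - \frac{369235}{R} = - \frac{1445998}{1776808} - \frac{369235}{- \frac{2082400}{1677387}} = \left(-1445998\right) \frac{1}{1776808} - - \frac{123869997789}{416480} = - \frac{722999}{888404} + \frac{123869997789}{416480} = \frac{27511575100278809}{92500624480}$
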